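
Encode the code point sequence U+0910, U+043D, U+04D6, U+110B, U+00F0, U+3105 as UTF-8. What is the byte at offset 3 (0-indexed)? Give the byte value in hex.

U+0910 → 3-byte form E0 A4 90 at offsets 0–2.
U+043D → 2-byte form D0 BD at offsets 3–4.
Offset 3 falls in char 2's range; it's byte 1 of D0 BD = 0xD0.

0xD0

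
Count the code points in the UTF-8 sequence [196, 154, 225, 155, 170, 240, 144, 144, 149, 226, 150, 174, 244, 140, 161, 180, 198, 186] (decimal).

Byte at offset 0: 0xC4 = 11000100 → 2-byte char (#1). Advance 2.
Byte at offset 2: 0xE1 = 11100001 → 3-byte char (#2). Advance 3.
Byte at offset 5: 0xF0 = 11110000 → 4-byte char (#3). Advance 4.
Byte at offset 9: 0xE2 = 11100010 → 3-byte char (#4). Advance 3.
Byte at offset 12: 0xF4 = 11110100 → 4-byte char (#5). Advance 4.
Byte at offset 16: 0xC6 = 11000110 → 2-byte char (#6). Advance 2.
Reached end at offset 18 after 6 code points.

6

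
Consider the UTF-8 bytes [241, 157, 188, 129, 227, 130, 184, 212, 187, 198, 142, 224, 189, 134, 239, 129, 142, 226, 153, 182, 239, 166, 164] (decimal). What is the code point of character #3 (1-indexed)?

Offset 0: leading byte 0xF1 = 11110001 → 4-byte char #1 = F1 9D BC 81.
Offset 4: leading byte 0xE3 = 11100011 → 3-byte char #2 = E3 82 B8.
Offset 7: leading byte 0xD4 = 11010100 → 2-byte char #3 = D4 BB.
Leading byte 0xD4 = 11010100 matches 110xxxxx → 2-byte sequence.
Byte 1: 0xD4 = 11010100, payload 10100 (5 bits).
Byte 2: 0xBB = 10111011 (10xxxxxx ✓), payload 111011.
Concatenate: 10100111011 = 0x53B (11 bits → U+053B).

U+053B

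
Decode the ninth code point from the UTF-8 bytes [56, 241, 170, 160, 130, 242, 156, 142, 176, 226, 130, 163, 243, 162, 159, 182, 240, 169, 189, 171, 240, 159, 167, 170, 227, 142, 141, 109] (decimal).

Offset 0: leading byte 0x38 = 00111000 → 1-byte char #1 = 38.
Offset 1: leading byte 0xF1 = 11110001 → 4-byte char #2 = F1 AA A0 82.
Offset 5: leading byte 0xF2 = 11110010 → 4-byte char #3 = F2 9C 8E B0.
Offset 9: leading byte 0xE2 = 11100010 → 3-byte char #4 = E2 82 A3.
Offset 12: leading byte 0xF3 = 11110011 → 4-byte char #5 = F3 A2 9F B6.
Offset 16: leading byte 0xF0 = 11110000 → 4-byte char #6 = F0 A9 BD AB.
Offset 20: leading byte 0xF0 = 11110000 → 4-byte char #7 = F0 9F A7 AA.
Offset 24: leading byte 0xE3 = 11100011 → 3-byte char #8 = E3 8E 8D.
Offset 27: leading byte 0x6D = 01101101 → 1-byte char #9 = 6D.
Leading byte 0x6D = 01101101 matches 0xxxxxxx → 1-byte sequence.
Byte 1: 0x6D = 01101101, payload 1101101 (7 bits).
Concatenate: 1101101 = 0x6D (7 bits → U+006D).

U+006D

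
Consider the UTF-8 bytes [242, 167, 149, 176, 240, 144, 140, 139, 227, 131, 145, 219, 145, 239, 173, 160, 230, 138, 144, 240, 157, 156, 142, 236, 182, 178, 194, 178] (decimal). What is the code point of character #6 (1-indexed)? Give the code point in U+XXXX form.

U+6290

Offset 0: leading byte 0xF2 = 11110010 → 4-byte char #1 = F2 A7 95 B0.
Offset 4: leading byte 0xF0 = 11110000 → 4-byte char #2 = F0 90 8C 8B.
Offset 8: leading byte 0xE3 = 11100011 → 3-byte char #3 = E3 83 91.
Offset 11: leading byte 0xDB = 11011011 → 2-byte char #4 = DB 91.
Offset 13: leading byte 0xEF = 11101111 → 3-byte char #5 = EF AD A0.
Offset 16: leading byte 0xE6 = 11100110 → 3-byte char #6 = E6 8A 90.
Leading byte 0xE6 = 11100110 matches 1110xxxx → 3-byte sequence.
Byte 1: 0xE6 = 11100110, payload 0110 (4 bits).
Byte 2: 0x8A = 10001010 (10xxxxxx ✓), payload 001010.
Byte 3: 0x90 = 10010000 (10xxxxxx ✓), payload 010000.
Concatenate: 0110001010010000 = 0x6290 (16 bits → U+6290).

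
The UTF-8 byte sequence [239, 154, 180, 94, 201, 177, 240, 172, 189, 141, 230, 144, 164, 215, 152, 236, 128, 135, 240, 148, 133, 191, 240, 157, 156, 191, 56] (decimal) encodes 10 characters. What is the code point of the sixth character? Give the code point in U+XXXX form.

U+05D8

Offset 0: leading byte 0xEF = 11101111 → 3-byte char #1 = EF 9A B4.
Offset 3: leading byte 0x5E = 01011110 → 1-byte char #2 = 5E.
Offset 4: leading byte 0xC9 = 11001001 → 2-byte char #3 = C9 B1.
Offset 6: leading byte 0xF0 = 11110000 → 4-byte char #4 = F0 AC BD 8D.
Offset 10: leading byte 0xE6 = 11100110 → 3-byte char #5 = E6 90 A4.
Offset 13: leading byte 0xD7 = 11010111 → 2-byte char #6 = D7 98.
Leading byte 0xD7 = 11010111 matches 110xxxxx → 2-byte sequence.
Byte 1: 0xD7 = 11010111, payload 10111 (5 bits).
Byte 2: 0x98 = 10011000 (10xxxxxx ✓), payload 011000.
Concatenate: 10111011000 = 0x5D8 (11 bits → U+05D8).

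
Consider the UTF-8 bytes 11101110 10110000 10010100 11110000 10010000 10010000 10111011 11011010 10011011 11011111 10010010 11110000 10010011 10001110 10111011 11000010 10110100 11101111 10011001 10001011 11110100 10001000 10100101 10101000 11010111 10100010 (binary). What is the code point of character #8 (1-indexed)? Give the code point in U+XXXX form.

Offset 0: leading byte 0xEE = 11101110 → 3-byte char #1 = EE B0 94.
Offset 3: leading byte 0xF0 = 11110000 → 4-byte char #2 = F0 90 90 BB.
Offset 7: leading byte 0xDA = 11011010 → 2-byte char #3 = DA 9B.
Offset 9: leading byte 0xDF = 11011111 → 2-byte char #4 = DF 92.
Offset 11: leading byte 0xF0 = 11110000 → 4-byte char #5 = F0 93 8E BB.
Offset 15: leading byte 0xC2 = 11000010 → 2-byte char #6 = C2 B4.
Offset 17: leading byte 0xEF = 11101111 → 3-byte char #7 = EF 99 8B.
Offset 20: leading byte 0xF4 = 11110100 → 4-byte char #8 = F4 88 A5 A8.
Leading byte 0xF4 = 11110100 matches 11110xxx → 4-byte sequence.
Byte 1: 0xF4 = 11110100, payload 100 (3 bits).
Byte 2: 0x88 = 10001000 (10xxxxxx ✓), payload 001000.
Byte 3: 0xA5 = 10100101 (10xxxxxx ✓), payload 100101.
Byte 4: 0xA8 = 10101000 (10xxxxxx ✓), payload 101000.
Concatenate: 100001000100101101000 = 0x108968 (21 bits → U+108968).

U+108968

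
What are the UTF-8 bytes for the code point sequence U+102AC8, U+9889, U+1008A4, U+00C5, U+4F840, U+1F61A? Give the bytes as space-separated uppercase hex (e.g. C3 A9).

U+102AC8: 4-byte form → F4 82 AB 88.
U+9889: 3-byte form → E9 A2 89.
U+1008A4: 4-byte form → F4 80 A2 A4.
U+00C5: 2-byte form → C3 85.
U+4F840: 4-byte form → F1 8F A1 80.
U+1F61A: 4-byte form → F0 9F 98 9A.
Concatenated (21 bytes): F4 82 AB 88 E9 A2 89 F4 80 A2 A4 C3 85 F1 8F A1 80 F0 9F 98 9A.

F4 82 AB 88 E9 A2 89 F4 80 A2 A4 C3 85 F1 8F A1 80 F0 9F 98 9A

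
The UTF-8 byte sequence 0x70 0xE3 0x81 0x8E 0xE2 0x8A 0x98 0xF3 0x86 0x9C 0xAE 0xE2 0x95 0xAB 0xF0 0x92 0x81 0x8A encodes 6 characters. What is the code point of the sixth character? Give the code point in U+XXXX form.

Offset 0: leading byte 0x70 = 01110000 → 1-byte char #1 = 70.
Offset 1: leading byte 0xE3 = 11100011 → 3-byte char #2 = E3 81 8E.
Offset 4: leading byte 0xE2 = 11100010 → 3-byte char #3 = E2 8A 98.
Offset 7: leading byte 0xF3 = 11110011 → 4-byte char #4 = F3 86 9C AE.
Offset 11: leading byte 0xE2 = 11100010 → 3-byte char #5 = E2 95 AB.
Offset 14: leading byte 0xF0 = 11110000 → 4-byte char #6 = F0 92 81 8A.
Leading byte 0xF0 = 11110000 matches 11110xxx → 4-byte sequence.
Byte 1: 0xF0 = 11110000, payload 000 (3 bits).
Byte 2: 0x92 = 10010010 (10xxxxxx ✓), payload 010010.
Byte 3: 0x81 = 10000001 (10xxxxxx ✓), payload 000001.
Byte 4: 0x8A = 10001010 (10xxxxxx ✓), payload 001010.
Concatenate: 000010010000001001010 = 0x1204A (21 bits → U+1204A).

U+1204A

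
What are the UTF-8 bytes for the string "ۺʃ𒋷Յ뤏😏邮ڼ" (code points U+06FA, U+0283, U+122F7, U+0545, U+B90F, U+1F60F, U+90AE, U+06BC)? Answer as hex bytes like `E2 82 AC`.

DB BA CA 83 F0 92 8B B7 D5 85 EB A4 8F F0 9F 98 8F E9 82 AE DA BC

U+06FA: 2-byte form → DB BA.
U+0283: 2-byte form → CA 83.
U+122F7: 4-byte form → F0 92 8B B7.
U+0545: 2-byte form → D5 85.
U+B90F: 3-byte form → EB A4 8F.
U+1F60F: 4-byte form → F0 9F 98 8F.
U+90AE: 3-byte form → E9 82 AE.
U+06BC: 2-byte form → DA BC.
Concatenated (22 bytes): DB BA CA 83 F0 92 8B B7 D5 85 EB A4 8F F0 9F 98 8F E9 82 AE DA BC.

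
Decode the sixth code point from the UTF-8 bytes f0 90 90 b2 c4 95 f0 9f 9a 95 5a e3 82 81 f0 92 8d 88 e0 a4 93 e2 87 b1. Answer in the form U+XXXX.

U+12348

Offset 0: leading byte 0xF0 = 11110000 → 4-byte char #1 = F0 90 90 B2.
Offset 4: leading byte 0xC4 = 11000100 → 2-byte char #2 = C4 95.
Offset 6: leading byte 0xF0 = 11110000 → 4-byte char #3 = F0 9F 9A 95.
Offset 10: leading byte 0x5A = 01011010 → 1-byte char #4 = 5A.
Offset 11: leading byte 0xE3 = 11100011 → 3-byte char #5 = E3 82 81.
Offset 14: leading byte 0xF0 = 11110000 → 4-byte char #6 = F0 92 8D 88.
Leading byte 0xF0 = 11110000 matches 11110xxx → 4-byte sequence.
Byte 1: 0xF0 = 11110000, payload 000 (3 bits).
Byte 2: 0x92 = 10010010 (10xxxxxx ✓), payload 010010.
Byte 3: 0x8D = 10001101 (10xxxxxx ✓), payload 001101.
Byte 4: 0x88 = 10001000 (10xxxxxx ✓), payload 001000.
Concatenate: 000010010001101001000 = 0x12348 (21 bits → U+12348).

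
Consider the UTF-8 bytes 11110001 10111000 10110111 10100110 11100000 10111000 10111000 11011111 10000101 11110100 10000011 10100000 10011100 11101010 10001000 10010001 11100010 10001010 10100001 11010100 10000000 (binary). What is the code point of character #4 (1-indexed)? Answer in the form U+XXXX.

U+10381C

Offset 0: leading byte 0xF1 = 11110001 → 4-byte char #1 = F1 B8 B7 A6.
Offset 4: leading byte 0xE0 = 11100000 → 3-byte char #2 = E0 B8 B8.
Offset 7: leading byte 0xDF = 11011111 → 2-byte char #3 = DF 85.
Offset 9: leading byte 0xF4 = 11110100 → 4-byte char #4 = F4 83 A0 9C.
Leading byte 0xF4 = 11110100 matches 11110xxx → 4-byte sequence.
Byte 1: 0xF4 = 11110100, payload 100 (3 bits).
Byte 2: 0x83 = 10000011 (10xxxxxx ✓), payload 000011.
Byte 3: 0xA0 = 10100000 (10xxxxxx ✓), payload 100000.
Byte 4: 0x9C = 10011100 (10xxxxxx ✓), payload 011100.
Concatenate: 100000011100000011100 = 0x10381C (21 bits → U+10381C).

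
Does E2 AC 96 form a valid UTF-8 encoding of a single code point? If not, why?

Leading byte 0xE2 = 11100010 → 3-byte form.
Continuation bytes 0xAC=10101100, 0x96=10010110 all match 10xxxxxx.
Decoded value 0x2B16 is ≥ 0x800 (shortest form) and not a surrogate.

valid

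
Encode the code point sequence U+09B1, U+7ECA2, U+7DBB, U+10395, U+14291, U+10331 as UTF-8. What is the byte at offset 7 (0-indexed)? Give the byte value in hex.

0xE7

U+09B1 → 3-byte form E0 A6 B1 at offsets 0–2.
U+7ECA2 → 4-byte form F1 BE B2 A2 at offsets 3–6.
U+7DBB → 3-byte form E7 B6 BB at offsets 7–9.
Offset 7 falls in char 3's range; it's byte 1 of E7 B6 BB = 0xE7.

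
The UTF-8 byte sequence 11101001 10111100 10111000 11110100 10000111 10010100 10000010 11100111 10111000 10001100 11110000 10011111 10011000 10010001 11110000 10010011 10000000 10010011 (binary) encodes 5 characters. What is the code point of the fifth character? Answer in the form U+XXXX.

Offset 0: leading byte 0xE9 = 11101001 → 3-byte char #1 = E9 BC B8.
Offset 3: leading byte 0xF4 = 11110100 → 4-byte char #2 = F4 87 94 82.
Offset 7: leading byte 0xE7 = 11100111 → 3-byte char #3 = E7 B8 8C.
Offset 10: leading byte 0xF0 = 11110000 → 4-byte char #4 = F0 9F 98 91.
Offset 14: leading byte 0xF0 = 11110000 → 4-byte char #5 = F0 93 80 93.
Leading byte 0xF0 = 11110000 matches 11110xxx → 4-byte sequence.
Byte 1: 0xF0 = 11110000, payload 000 (3 bits).
Byte 2: 0x93 = 10010011 (10xxxxxx ✓), payload 010011.
Byte 3: 0x80 = 10000000 (10xxxxxx ✓), payload 000000.
Byte 4: 0x93 = 10010011 (10xxxxxx ✓), payload 010011.
Concatenate: 000010011000000010011 = 0x13013 (21 bits → U+13013).

U+13013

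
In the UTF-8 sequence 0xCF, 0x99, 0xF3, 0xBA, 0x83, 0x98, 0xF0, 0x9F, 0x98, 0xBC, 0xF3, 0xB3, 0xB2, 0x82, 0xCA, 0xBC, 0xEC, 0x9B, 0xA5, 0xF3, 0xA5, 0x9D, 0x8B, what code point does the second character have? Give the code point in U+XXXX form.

U+FA0D8

Offset 0: leading byte 0xCF = 11001111 → 2-byte char #1 = CF 99.
Offset 2: leading byte 0xF3 = 11110011 → 4-byte char #2 = F3 BA 83 98.
Leading byte 0xF3 = 11110011 matches 11110xxx → 4-byte sequence.
Byte 1: 0xF3 = 11110011, payload 011 (3 bits).
Byte 2: 0xBA = 10111010 (10xxxxxx ✓), payload 111010.
Byte 3: 0x83 = 10000011 (10xxxxxx ✓), payload 000011.
Byte 4: 0x98 = 10011000 (10xxxxxx ✓), payload 011000.
Concatenate: 011111010000011011000 = 0xFA0D8 (21 bits → U+FA0D8).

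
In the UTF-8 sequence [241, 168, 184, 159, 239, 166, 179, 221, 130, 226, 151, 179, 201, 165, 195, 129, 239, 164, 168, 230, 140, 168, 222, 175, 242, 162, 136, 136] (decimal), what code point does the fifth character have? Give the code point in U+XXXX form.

U+0265

Offset 0: leading byte 0xF1 = 11110001 → 4-byte char #1 = F1 A8 B8 9F.
Offset 4: leading byte 0xEF = 11101111 → 3-byte char #2 = EF A6 B3.
Offset 7: leading byte 0xDD = 11011101 → 2-byte char #3 = DD 82.
Offset 9: leading byte 0xE2 = 11100010 → 3-byte char #4 = E2 97 B3.
Offset 12: leading byte 0xC9 = 11001001 → 2-byte char #5 = C9 A5.
Leading byte 0xC9 = 11001001 matches 110xxxxx → 2-byte sequence.
Byte 1: 0xC9 = 11001001, payload 01001 (5 bits).
Byte 2: 0xA5 = 10100101 (10xxxxxx ✓), payload 100101.
Concatenate: 01001100101 = 0x265 (11 bits → U+0265).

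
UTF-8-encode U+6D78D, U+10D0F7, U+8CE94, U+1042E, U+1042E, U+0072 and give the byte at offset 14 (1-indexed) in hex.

1-indexed offset 14 is 0-indexed offset 13.
U+6D78D → 4-byte form F1 AD 9E 8D at offsets 0–3.
U+10D0F7 → 4-byte form F4 8D 83 B7 at offsets 4–7.
U+8CE94 → 4-byte form F2 8C BA 94 at offsets 8–11.
U+1042E → 4-byte form F0 90 90 AE at offsets 12–15.
Offset 13 falls in char 4's range; it's byte 2 of F0 90 90 AE = 0x90.

0x90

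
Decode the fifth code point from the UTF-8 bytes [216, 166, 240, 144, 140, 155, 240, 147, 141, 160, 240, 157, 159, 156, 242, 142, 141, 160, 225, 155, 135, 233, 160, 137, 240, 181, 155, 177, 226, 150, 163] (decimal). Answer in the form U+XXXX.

Offset 0: leading byte 0xD8 = 11011000 → 2-byte char #1 = D8 A6.
Offset 2: leading byte 0xF0 = 11110000 → 4-byte char #2 = F0 90 8C 9B.
Offset 6: leading byte 0xF0 = 11110000 → 4-byte char #3 = F0 93 8D A0.
Offset 10: leading byte 0xF0 = 11110000 → 4-byte char #4 = F0 9D 9F 9C.
Offset 14: leading byte 0xF2 = 11110010 → 4-byte char #5 = F2 8E 8D A0.
Leading byte 0xF2 = 11110010 matches 11110xxx → 4-byte sequence.
Byte 1: 0xF2 = 11110010, payload 010 (3 bits).
Byte 2: 0x8E = 10001110 (10xxxxxx ✓), payload 001110.
Byte 3: 0x8D = 10001101 (10xxxxxx ✓), payload 001101.
Byte 4: 0xA0 = 10100000 (10xxxxxx ✓), payload 100000.
Concatenate: 010001110001101100000 = 0x8E360 (21 bits → U+8E360).

U+8E360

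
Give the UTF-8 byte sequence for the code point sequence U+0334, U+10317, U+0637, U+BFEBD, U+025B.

U+0334: 2-byte form → CC B4.
U+10317: 4-byte form → F0 90 8C 97.
U+0637: 2-byte form → D8 B7.
U+BFEBD: 4-byte form → F2 BF BA BD.
U+025B: 2-byte form → C9 9B.
Concatenated (14 bytes): CC B4 F0 90 8C 97 D8 B7 F2 BF BA BD C9 9B.

CC B4 F0 90 8C 97 D8 B7 F2 BF BA BD C9 9B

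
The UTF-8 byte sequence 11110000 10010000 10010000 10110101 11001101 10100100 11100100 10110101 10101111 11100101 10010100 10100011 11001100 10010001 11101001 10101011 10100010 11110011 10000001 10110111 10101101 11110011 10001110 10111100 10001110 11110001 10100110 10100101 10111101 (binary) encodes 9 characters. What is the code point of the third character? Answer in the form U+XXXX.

Offset 0: leading byte 0xF0 = 11110000 → 4-byte char #1 = F0 90 90 B5.
Offset 4: leading byte 0xCD = 11001101 → 2-byte char #2 = CD A4.
Offset 6: leading byte 0xE4 = 11100100 → 3-byte char #3 = E4 B5 AF.
Leading byte 0xE4 = 11100100 matches 1110xxxx → 3-byte sequence.
Byte 1: 0xE4 = 11100100, payload 0100 (4 bits).
Byte 2: 0xB5 = 10110101 (10xxxxxx ✓), payload 110101.
Byte 3: 0xAF = 10101111 (10xxxxxx ✓), payload 101111.
Concatenate: 0100110101101111 = 0x4D6F (16 bits → U+4D6F).

U+4D6F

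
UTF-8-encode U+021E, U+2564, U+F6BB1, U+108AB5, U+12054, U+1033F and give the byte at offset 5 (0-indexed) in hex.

U+021E → 2-byte form C8 9E at offsets 0–1.
U+2564 → 3-byte form E2 95 A4 at offsets 2–4.
U+F6BB1 → 4-byte form F3 B6 AE B1 at offsets 5–8.
Offset 5 falls in char 3's range; it's byte 1 of F3 B6 AE B1 = 0xF3.

0xF3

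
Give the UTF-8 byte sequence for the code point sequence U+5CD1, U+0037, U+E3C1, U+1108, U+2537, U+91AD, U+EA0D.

U+5CD1: 3-byte form → E5 B3 91.
U+0037: 1-byte form → 37.
U+E3C1: 3-byte form → EE 8F 81.
U+1108: 3-byte form → E1 84 88.
U+2537: 3-byte form → E2 94 B7.
U+91AD: 3-byte form → E9 86 AD.
U+EA0D: 3-byte form → EE A8 8D.
Concatenated (19 bytes): E5 B3 91 37 EE 8F 81 E1 84 88 E2 94 B7 E9 86 AD EE A8 8D.

E5 B3 91 37 EE 8F 81 E1 84 88 E2 94 B7 E9 86 AD EE A8 8D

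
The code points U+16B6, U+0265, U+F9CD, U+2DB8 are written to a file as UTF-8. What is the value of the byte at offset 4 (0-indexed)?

U+16B6 → 3-byte form E1 9A B6 at offsets 0–2.
U+0265 → 2-byte form C9 A5 at offsets 3–4.
Offset 4 falls in char 2's range; it's byte 2 of C9 A5 = 0xA5.

0xA5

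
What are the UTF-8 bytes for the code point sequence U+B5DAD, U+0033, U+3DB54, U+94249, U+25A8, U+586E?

U+B5DAD: 4-byte form → F2 B5 B6 AD.
U+0033: 1-byte form → 33.
U+3DB54: 4-byte form → F0 BD AD 94.
U+94249: 4-byte form → F2 94 89 89.
U+25A8: 3-byte form → E2 96 A8.
U+586E: 3-byte form → E5 A1 AE.
Concatenated (19 bytes): F2 B5 B6 AD 33 F0 BD AD 94 F2 94 89 89 E2 96 A8 E5 A1 AE.

F2 B5 B6 AD 33 F0 BD AD 94 F2 94 89 89 E2 96 A8 E5 A1 AE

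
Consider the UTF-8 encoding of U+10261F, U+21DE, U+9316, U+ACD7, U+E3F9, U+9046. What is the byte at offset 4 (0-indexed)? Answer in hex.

U+10261F → 4-byte form F4 82 98 9F at offsets 0–3.
U+21DE → 3-byte form E2 87 9E at offsets 4–6.
Offset 4 falls in char 2's range; it's byte 1 of E2 87 9E = 0xE2.

0xE2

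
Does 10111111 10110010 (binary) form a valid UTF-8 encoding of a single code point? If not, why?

Byte 0xBF = 10111111 has the form 10xxxxxx — a continuation byte — but there is no preceding leading byte.

invalid (continuation byte with no leading byte)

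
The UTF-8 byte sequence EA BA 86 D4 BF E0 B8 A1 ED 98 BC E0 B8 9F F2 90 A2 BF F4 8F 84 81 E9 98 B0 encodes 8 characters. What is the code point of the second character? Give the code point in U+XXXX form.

U+053F

Offset 0: leading byte 0xEA = 11101010 → 3-byte char #1 = EA BA 86.
Offset 3: leading byte 0xD4 = 11010100 → 2-byte char #2 = D4 BF.
Leading byte 0xD4 = 11010100 matches 110xxxxx → 2-byte sequence.
Byte 1: 0xD4 = 11010100, payload 10100 (5 bits).
Byte 2: 0xBF = 10111111 (10xxxxxx ✓), payload 111111.
Concatenate: 10100111111 = 0x53F (11 bits → U+053F).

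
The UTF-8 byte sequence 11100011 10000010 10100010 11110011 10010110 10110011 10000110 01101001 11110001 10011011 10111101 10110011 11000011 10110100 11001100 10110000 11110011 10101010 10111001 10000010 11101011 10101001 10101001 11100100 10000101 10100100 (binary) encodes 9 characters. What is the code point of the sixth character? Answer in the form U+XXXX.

U+0330

Offset 0: leading byte 0xE3 = 11100011 → 3-byte char #1 = E3 82 A2.
Offset 3: leading byte 0xF3 = 11110011 → 4-byte char #2 = F3 96 B3 86.
Offset 7: leading byte 0x69 = 01101001 → 1-byte char #3 = 69.
Offset 8: leading byte 0xF1 = 11110001 → 4-byte char #4 = F1 9B BD B3.
Offset 12: leading byte 0xC3 = 11000011 → 2-byte char #5 = C3 B4.
Offset 14: leading byte 0xCC = 11001100 → 2-byte char #6 = CC B0.
Leading byte 0xCC = 11001100 matches 110xxxxx → 2-byte sequence.
Byte 1: 0xCC = 11001100, payload 01100 (5 bits).
Byte 2: 0xB0 = 10110000 (10xxxxxx ✓), payload 110000.
Concatenate: 01100110000 = 0x330 (11 bits → U+0330).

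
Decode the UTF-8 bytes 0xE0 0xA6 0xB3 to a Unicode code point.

U+09B3

Leading byte 0xE0 = 11100000 matches 1110xxxx → 3-byte sequence.
Byte 1: 0xE0 = 11100000, payload 0000 (4 bits).
Byte 2: 0xA6 = 10100110 (10xxxxxx ✓), payload 100110.
Byte 3: 0xB3 = 10110011 (10xxxxxx ✓), payload 110011.
Concatenate: 0000100110110011 = 0x9B3 (16 bits → U+09B3).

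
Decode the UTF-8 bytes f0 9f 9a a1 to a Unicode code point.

U+1F6A1

Leading byte 0xF0 = 11110000 matches 11110xxx → 4-byte sequence.
Byte 1: 0xF0 = 11110000, payload 000 (3 bits).
Byte 2: 0x9F = 10011111 (10xxxxxx ✓), payload 011111.
Byte 3: 0x9A = 10011010 (10xxxxxx ✓), payload 011010.
Byte 4: 0xA1 = 10100001 (10xxxxxx ✓), payload 100001.
Concatenate: 000011111011010100001 = 0x1F6A1 (21 bits → U+1F6A1).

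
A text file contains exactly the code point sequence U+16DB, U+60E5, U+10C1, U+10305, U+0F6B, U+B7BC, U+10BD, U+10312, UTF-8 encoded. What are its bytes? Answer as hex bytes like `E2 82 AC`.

U+16DB: 3-byte form → E1 9B 9B.
U+60E5: 3-byte form → E6 83 A5.
U+10C1: 3-byte form → E1 83 81.
U+10305: 4-byte form → F0 90 8C 85.
U+0F6B: 3-byte form → E0 BD AB.
U+B7BC: 3-byte form → EB 9E BC.
U+10BD: 3-byte form → E1 82 BD.
U+10312: 4-byte form → F0 90 8C 92.
Concatenated (26 bytes): E1 9B 9B E6 83 A5 E1 83 81 F0 90 8C 85 E0 BD AB EB 9E BC E1 82 BD F0 90 8C 92.

E1 9B 9B E6 83 A5 E1 83 81 F0 90 8C 85 E0 BD AB EB 9E BC E1 82 BD F0 90 8C 92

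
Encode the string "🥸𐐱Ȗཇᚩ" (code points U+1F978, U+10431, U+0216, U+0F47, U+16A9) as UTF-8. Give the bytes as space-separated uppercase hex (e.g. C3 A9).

U+1F978: 4-byte form → F0 9F A5 B8.
U+10431: 4-byte form → F0 90 90 B1.
U+0216: 2-byte form → C8 96.
U+0F47: 3-byte form → E0 BD 87.
U+16A9: 3-byte form → E1 9A A9.
Concatenated (16 bytes): F0 9F A5 B8 F0 90 90 B1 C8 96 E0 BD 87 E1 9A A9.

F0 9F A5 B8 F0 90 90 B1 C8 96 E0 BD 87 E1 9A A9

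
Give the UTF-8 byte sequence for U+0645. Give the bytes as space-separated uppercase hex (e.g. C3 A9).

D9 85

U+0645 = 0x645 = 1605 decimal. In range U+0080–U+07FF → 2-byte form: 110xxxxx 10xxxxxx.
Binary (11 bits): 11001000101.
Split 5+6: 11001 | 000101.
Byte 1: 11011001 = 0xD9.
Byte 2: 10000101 = 0x85.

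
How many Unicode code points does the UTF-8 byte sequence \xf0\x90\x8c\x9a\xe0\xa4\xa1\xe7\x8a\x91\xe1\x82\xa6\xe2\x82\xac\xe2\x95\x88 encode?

Byte at offset 0: 0xF0 = 11110000 → 4-byte char (#1). Advance 4.
Byte at offset 4: 0xE0 = 11100000 → 3-byte char (#2). Advance 3.
Byte at offset 7: 0xE7 = 11100111 → 3-byte char (#3). Advance 3.
Byte at offset 10: 0xE1 = 11100001 → 3-byte char (#4). Advance 3.
Byte at offset 13: 0xE2 = 11100010 → 3-byte char (#5). Advance 3.
Byte at offset 16: 0xE2 = 11100010 → 3-byte char (#6). Advance 3.
Reached end at offset 19 after 6 code points.

6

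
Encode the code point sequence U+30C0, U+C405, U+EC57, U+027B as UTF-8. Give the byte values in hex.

E3 83 80 EC 90 85 EE B1 97 C9 BB

U+30C0: 3-byte form → E3 83 80.
U+C405: 3-byte form → EC 90 85.
U+EC57: 3-byte form → EE B1 97.
U+027B: 2-byte form → C9 BB.
Concatenated (11 bytes): E3 83 80 EC 90 85 EE B1 97 C9 BB.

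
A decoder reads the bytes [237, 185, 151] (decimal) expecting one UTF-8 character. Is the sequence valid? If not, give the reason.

Structurally a 3-byte sequence; payload = 0xDE57.
But 0xDE57 is in U+D800–U+DFFF, the surrogate range. Surrogates are not Unicode scalar values and are forbidden in UTF-8.

invalid (encodes a surrogate (U+D800–U+DFFF))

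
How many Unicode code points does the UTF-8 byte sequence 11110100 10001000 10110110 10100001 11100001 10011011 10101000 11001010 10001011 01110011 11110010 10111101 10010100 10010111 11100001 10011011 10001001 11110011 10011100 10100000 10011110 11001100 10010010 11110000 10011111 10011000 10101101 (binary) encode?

9

Byte at offset 0: 0xF4 = 11110100 → 4-byte char (#1). Advance 4.
Byte at offset 4: 0xE1 = 11100001 → 3-byte char (#2). Advance 3.
Byte at offset 7: 0xCA = 11001010 → 2-byte char (#3). Advance 2.
Byte at offset 9: 0x73 = 01110011 → 1-byte char (#4). Advance 1.
Byte at offset 10: 0xF2 = 11110010 → 4-byte char (#5). Advance 4.
Byte at offset 14: 0xE1 = 11100001 → 3-byte char (#6). Advance 3.
Byte at offset 17: 0xF3 = 11110011 → 4-byte char (#7). Advance 4.
Byte at offset 21: 0xCC = 11001100 → 2-byte char (#8). Advance 2.
Byte at offset 23: 0xF0 = 11110000 → 4-byte char (#9). Advance 4.
Reached end at offset 27 after 9 code points.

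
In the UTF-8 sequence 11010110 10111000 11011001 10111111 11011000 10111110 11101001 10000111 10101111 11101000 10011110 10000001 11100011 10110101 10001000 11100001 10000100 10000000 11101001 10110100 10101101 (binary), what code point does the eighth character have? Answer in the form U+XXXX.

Offset 0: leading byte 0xD6 = 11010110 → 2-byte char #1 = D6 B8.
Offset 2: leading byte 0xD9 = 11011001 → 2-byte char #2 = D9 BF.
Offset 4: leading byte 0xD8 = 11011000 → 2-byte char #3 = D8 BE.
Offset 6: leading byte 0xE9 = 11101001 → 3-byte char #4 = E9 87 AF.
Offset 9: leading byte 0xE8 = 11101000 → 3-byte char #5 = E8 9E 81.
Offset 12: leading byte 0xE3 = 11100011 → 3-byte char #6 = E3 B5 88.
Offset 15: leading byte 0xE1 = 11100001 → 3-byte char #7 = E1 84 80.
Offset 18: leading byte 0xE9 = 11101001 → 3-byte char #8 = E9 B4 AD.
Leading byte 0xE9 = 11101001 matches 1110xxxx → 3-byte sequence.
Byte 1: 0xE9 = 11101001, payload 1001 (4 bits).
Byte 2: 0xB4 = 10110100 (10xxxxxx ✓), payload 110100.
Byte 3: 0xAD = 10101101 (10xxxxxx ✓), payload 101101.
Concatenate: 1001110100101101 = 0x9D2D (16 bits → U+9D2D).

U+9D2D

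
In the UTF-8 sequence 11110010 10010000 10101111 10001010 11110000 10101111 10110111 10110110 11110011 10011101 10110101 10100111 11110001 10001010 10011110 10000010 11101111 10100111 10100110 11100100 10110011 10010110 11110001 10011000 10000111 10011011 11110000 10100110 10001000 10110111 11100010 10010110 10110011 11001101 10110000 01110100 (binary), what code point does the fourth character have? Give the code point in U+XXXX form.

U+4A782

Offset 0: leading byte 0xF2 = 11110010 → 4-byte char #1 = F2 90 AF 8A.
Offset 4: leading byte 0xF0 = 11110000 → 4-byte char #2 = F0 AF B7 B6.
Offset 8: leading byte 0xF3 = 11110011 → 4-byte char #3 = F3 9D B5 A7.
Offset 12: leading byte 0xF1 = 11110001 → 4-byte char #4 = F1 8A 9E 82.
Leading byte 0xF1 = 11110001 matches 11110xxx → 4-byte sequence.
Byte 1: 0xF1 = 11110001, payload 001 (3 bits).
Byte 2: 0x8A = 10001010 (10xxxxxx ✓), payload 001010.
Byte 3: 0x9E = 10011110 (10xxxxxx ✓), payload 011110.
Byte 4: 0x82 = 10000010 (10xxxxxx ✓), payload 000010.
Concatenate: 001001010011110000010 = 0x4A782 (21 bits → U+4A782).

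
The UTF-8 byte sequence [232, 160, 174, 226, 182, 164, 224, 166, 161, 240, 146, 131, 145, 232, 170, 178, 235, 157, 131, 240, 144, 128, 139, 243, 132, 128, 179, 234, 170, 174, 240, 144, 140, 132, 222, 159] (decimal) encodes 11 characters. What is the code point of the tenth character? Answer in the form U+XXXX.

U+10304

Offset 0: leading byte 0xE8 = 11101000 → 3-byte char #1 = E8 A0 AE.
Offset 3: leading byte 0xE2 = 11100010 → 3-byte char #2 = E2 B6 A4.
Offset 6: leading byte 0xE0 = 11100000 → 3-byte char #3 = E0 A6 A1.
Offset 9: leading byte 0xF0 = 11110000 → 4-byte char #4 = F0 92 83 91.
Offset 13: leading byte 0xE8 = 11101000 → 3-byte char #5 = E8 AA B2.
Offset 16: leading byte 0xEB = 11101011 → 3-byte char #6 = EB 9D 83.
Offset 19: leading byte 0xF0 = 11110000 → 4-byte char #7 = F0 90 80 8B.
Offset 23: leading byte 0xF3 = 11110011 → 4-byte char #8 = F3 84 80 B3.
Offset 27: leading byte 0xEA = 11101010 → 3-byte char #9 = EA AA AE.
Offset 30: leading byte 0xF0 = 11110000 → 4-byte char #10 = F0 90 8C 84.
Leading byte 0xF0 = 11110000 matches 11110xxx → 4-byte sequence.
Byte 1: 0xF0 = 11110000, payload 000 (3 bits).
Byte 2: 0x90 = 10010000 (10xxxxxx ✓), payload 010000.
Byte 3: 0x8C = 10001100 (10xxxxxx ✓), payload 001100.
Byte 4: 0x84 = 10000100 (10xxxxxx ✓), payload 000100.
Concatenate: 000010000001100000100 = 0x10304 (21 bits → U+10304).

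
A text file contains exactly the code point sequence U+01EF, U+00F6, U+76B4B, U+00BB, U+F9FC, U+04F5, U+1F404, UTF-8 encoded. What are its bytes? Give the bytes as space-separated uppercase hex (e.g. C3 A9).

C7 AF C3 B6 F1 B6 AD 8B C2 BB EF A7 BC D3 B5 F0 9F 90 84

U+01EF: 2-byte form → C7 AF.
U+00F6: 2-byte form → C3 B6.
U+76B4B: 4-byte form → F1 B6 AD 8B.
U+00BB: 2-byte form → C2 BB.
U+F9FC: 3-byte form → EF A7 BC.
U+04F5: 2-byte form → D3 B5.
U+1F404: 4-byte form → F0 9F 90 84.
Concatenated (19 bytes): C7 AF C3 B6 F1 B6 AD 8B C2 BB EF A7 BC D3 B5 F0 9F 90 84.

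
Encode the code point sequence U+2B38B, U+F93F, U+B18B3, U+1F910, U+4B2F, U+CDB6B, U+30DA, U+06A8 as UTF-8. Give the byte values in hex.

F0 AB 8E 8B EF A4 BF F2 B1 A2 B3 F0 9F A4 90 E4 AC AF F3 8D AD AB E3 83 9A DA A8

U+2B38B: 4-byte form → F0 AB 8E 8B.
U+F93F: 3-byte form → EF A4 BF.
U+B18B3: 4-byte form → F2 B1 A2 B3.
U+1F910: 4-byte form → F0 9F A4 90.
U+4B2F: 3-byte form → E4 AC AF.
U+CDB6B: 4-byte form → F3 8D AD AB.
U+30DA: 3-byte form → E3 83 9A.
U+06A8: 2-byte form → DA A8.
Concatenated (27 bytes): F0 AB 8E 8B EF A4 BF F2 B1 A2 B3 F0 9F A4 90 E4 AC AF F3 8D AD AB E3 83 9A DA A8.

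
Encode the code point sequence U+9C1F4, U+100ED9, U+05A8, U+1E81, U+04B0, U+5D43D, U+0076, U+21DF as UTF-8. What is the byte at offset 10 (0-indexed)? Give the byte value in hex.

U+9C1F4 → 4-byte form F2 9C 87 B4 at offsets 0–3.
U+100ED9 → 4-byte form F4 80 BB 99 at offsets 4–7.
U+05A8 → 2-byte form D6 A8 at offsets 8–9.
U+1E81 → 3-byte form E1 BA 81 at offsets 10–12.
Offset 10 falls in char 4's range; it's byte 1 of E1 BA 81 = 0xE1.

0xE1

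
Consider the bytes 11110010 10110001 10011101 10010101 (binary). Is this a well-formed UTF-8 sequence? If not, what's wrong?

valid

Leading byte 0xF2 = 11110010 → 4-byte form.
Continuation bytes 0xB1=10110001, 0x9D=10011101, 0x95=10010101 all match 10xxxxxx.
Decoded value 0xB1755 is ≥ 0x10000 (shortest form) and not a surrogate.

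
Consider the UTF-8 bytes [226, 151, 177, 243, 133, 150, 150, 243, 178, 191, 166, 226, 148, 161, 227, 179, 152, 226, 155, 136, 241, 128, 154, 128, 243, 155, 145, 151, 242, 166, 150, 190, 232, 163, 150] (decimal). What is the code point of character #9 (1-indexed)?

Offset 0: leading byte 0xE2 = 11100010 → 3-byte char #1 = E2 97 B1.
Offset 3: leading byte 0xF3 = 11110011 → 4-byte char #2 = F3 85 96 96.
Offset 7: leading byte 0xF3 = 11110011 → 4-byte char #3 = F3 B2 BF A6.
Offset 11: leading byte 0xE2 = 11100010 → 3-byte char #4 = E2 94 A1.
Offset 14: leading byte 0xE3 = 11100011 → 3-byte char #5 = E3 B3 98.
Offset 17: leading byte 0xE2 = 11100010 → 3-byte char #6 = E2 9B 88.
Offset 20: leading byte 0xF1 = 11110001 → 4-byte char #7 = F1 80 9A 80.
Offset 24: leading byte 0xF3 = 11110011 → 4-byte char #8 = F3 9B 91 97.
Offset 28: leading byte 0xF2 = 11110010 → 4-byte char #9 = F2 A6 96 BE.
Leading byte 0xF2 = 11110010 matches 11110xxx → 4-byte sequence.
Byte 1: 0xF2 = 11110010, payload 010 (3 bits).
Byte 2: 0xA6 = 10100110 (10xxxxxx ✓), payload 100110.
Byte 3: 0x96 = 10010110 (10xxxxxx ✓), payload 010110.
Byte 4: 0xBE = 10111110 (10xxxxxx ✓), payload 111110.
Concatenate: 010100110010110111110 = 0xA65BE (21 bits → U+A65BE).

U+A65BE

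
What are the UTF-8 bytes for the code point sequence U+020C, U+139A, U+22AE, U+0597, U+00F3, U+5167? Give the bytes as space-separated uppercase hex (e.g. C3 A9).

U+020C: 2-byte form → C8 8C.
U+139A: 3-byte form → E1 8E 9A.
U+22AE: 3-byte form → E2 8A AE.
U+0597: 2-byte form → D6 97.
U+00F3: 2-byte form → C3 B3.
U+5167: 3-byte form → E5 85 A7.
Concatenated (15 bytes): C8 8C E1 8E 9A E2 8A AE D6 97 C3 B3 E5 85 A7.

C8 8C E1 8E 9A E2 8A AE D6 97 C3 B3 E5 85 A7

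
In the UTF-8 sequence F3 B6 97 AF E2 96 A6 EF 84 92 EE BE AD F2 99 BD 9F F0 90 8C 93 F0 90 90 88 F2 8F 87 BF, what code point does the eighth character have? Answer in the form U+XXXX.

Offset 0: leading byte 0xF3 = 11110011 → 4-byte char #1 = F3 B6 97 AF.
Offset 4: leading byte 0xE2 = 11100010 → 3-byte char #2 = E2 96 A6.
Offset 7: leading byte 0xEF = 11101111 → 3-byte char #3 = EF 84 92.
Offset 10: leading byte 0xEE = 11101110 → 3-byte char #4 = EE BE AD.
Offset 13: leading byte 0xF2 = 11110010 → 4-byte char #5 = F2 99 BD 9F.
Offset 17: leading byte 0xF0 = 11110000 → 4-byte char #6 = F0 90 8C 93.
Offset 21: leading byte 0xF0 = 11110000 → 4-byte char #7 = F0 90 90 88.
Offset 25: leading byte 0xF2 = 11110010 → 4-byte char #8 = F2 8F 87 BF.
Leading byte 0xF2 = 11110010 matches 11110xxx → 4-byte sequence.
Byte 1: 0xF2 = 11110010, payload 010 (3 bits).
Byte 2: 0x8F = 10001111 (10xxxxxx ✓), payload 001111.
Byte 3: 0x87 = 10000111 (10xxxxxx ✓), payload 000111.
Byte 4: 0xBF = 10111111 (10xxxxxx ✓), payload 111111.
Concatenate: 010001111000111111111 = 0x8F1FF (21 bits → U+8F1FF).

U+8F1FF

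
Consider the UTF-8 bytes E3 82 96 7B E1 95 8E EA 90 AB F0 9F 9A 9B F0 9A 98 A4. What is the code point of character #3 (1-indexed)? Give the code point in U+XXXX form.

U+154E

Offset 0: leading byte 0xE3 = 11100011 → 3-byte char #1 = E3 82 96.
Offset 3: leading byte 0x7B = 01111011 → 1-byte char #2 = 7B.
Offset 4: leading byte 0xE1 = 11100001 → 3-byte char #3 = E1 95 8E.
Leading byte 0xE1 = 11100001 matches 1110xxxx → 3-byte sequence.
Byte 1: 0xE1 = 11100001, payload 0001 (4 bits).
Byte 2: 0x95 = 10010101 (10xxxxxx ✓), payload 010101.
Byte 3: 0x8E = 10001110 (10xxxxxx ✓), payload 001110.
Concatenate: 0001010101001110 = 0x154E (16 bits → U+154E).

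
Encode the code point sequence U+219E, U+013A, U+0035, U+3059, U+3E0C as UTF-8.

E2 86 9E C4 BA 35 E3 81 99 E3 B8 8C

U+219E: 3-byte form → E2 86 9E.
U+013A: 2-byte form → C4 BA.
U+0035: 1-byte form → 35.
U+3059: 3-byte form → E3 81 99.
U+3E0C: 3-byte form → E3 B8 8C.
Concatenated (12 bytes): E2 86 9E C4 BA 35 E3 81 99 E3 B8 8C.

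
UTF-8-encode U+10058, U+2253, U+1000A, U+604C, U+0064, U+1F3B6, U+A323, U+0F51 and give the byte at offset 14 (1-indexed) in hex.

0x8C

1-indexed offset 14 is 0-indexed offset 13.
U+10058 → 4-byte form F0 90 81 98 at offsets 0–3.
U+2253 → 3-byte form E2 89 93 at offsets 4–6.
U+1000A → 4-byte form F0 90 80 8A at offsets 7–10.
U+604C → 3-byte form E6 81 8C at offsets 11–13.
Offset 13 falls in char 4's range; it's byte 3 of E6 81 8C = 0x8C.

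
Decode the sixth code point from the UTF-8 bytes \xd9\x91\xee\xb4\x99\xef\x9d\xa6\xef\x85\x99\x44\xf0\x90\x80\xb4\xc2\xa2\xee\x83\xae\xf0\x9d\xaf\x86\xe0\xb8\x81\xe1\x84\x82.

Offset 0: leading byte 0xD9 = 11011001 → 2-byte char #1 = D9 91.
Offset 2: leading byte 0xEE = 11101110 → 3-byte char #2 = EE B4 99.
Offset 5: leading byte 0xEF = 11101111 → 3-byte char #3 = EF 9D A6.
Offset 8: leading byte 0xEF = 11101111 → 3-byte char #4 = EF 85 99.
Offset 11: leading byte 0x44 = 01000100 → 1-byte char #5 = 44.
Offset 12: leading byte 0xF0 = 11110000 → 4-byte char #6 = F0 90 80 B4.
Leading byte 0xF0 = 11110000 matches 11110xxx → 4-byte sequence.
Byte 1: 0xF0 = 11110000, payload 000 (3 bits).
Byte 2: 0x90 = 10010000 (10xxxxxx ✓), payload 010000.
Byte 3: 0x80 = 10000000 (10xxxxxx ✓), payload 000000.
Byte 4: 0xB4 = 10110100 (10xxxxxx ✓), payload 110100.
Concatenate: 000010000000000110100 = 0x10034 (21 bits → U+10034).

U+10034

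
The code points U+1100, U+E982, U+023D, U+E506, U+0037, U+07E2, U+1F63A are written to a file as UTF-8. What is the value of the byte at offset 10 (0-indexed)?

0x86

U+1100 → 3-byte form E1 84 80 at offsets 0–2.
U+E982 → 3-byte form EE A6 82 at offsets 3–5.
U+023D → 2-byte form C8 BD at offsets 6–7.
U+E506 → 3-byte form EE 94 86 at offsets 8–10.
Offset 10 falls in char 4's range; it's byte 3 of EE 94 86 = 0x86.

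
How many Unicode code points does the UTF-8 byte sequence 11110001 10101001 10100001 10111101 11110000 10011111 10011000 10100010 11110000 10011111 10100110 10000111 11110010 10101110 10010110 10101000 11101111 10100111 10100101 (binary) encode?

5

Byte at offset 0: 0xF1 = 11110001 → 4-byte char (#1). Advance 4.
Byte at offset 4: 0xF0 = 11110000 → 4-byte char (#2). Advance 4.
Byte at offset 8: 0xF0 = 11110000 → 4-byte char (#3). Advance 4.
Byte at offset 12: 0xF2 = 11110010 → 4-byte char (#4). Advance 4.
Byte at offset 16: 0xEF = 11101111 → 3-byte char (#5). Advance 3.
Reached end at offset 19 after 5 code points.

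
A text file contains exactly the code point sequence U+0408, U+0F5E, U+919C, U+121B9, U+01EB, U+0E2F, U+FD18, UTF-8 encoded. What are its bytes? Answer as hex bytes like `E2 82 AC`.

U+0408: 2-byte form → D0 88.
U+0F5E: 3-byte form → E0 BD 9E.
U+919C: 3-byte form → E9 86 9C.
U+121B9: 4-byte form → F0 92 86 B9.
U+01EB: 2-byte form → C7 AB.
U+0E2F: 3-byte form → E0 B8 AF.
U+FD18: 3-byte form → EF B4 98.
Concatenated (20 bytes): D0 88 E0 BD 9E E9 86 9C F0 92 86 B9 C7 AB E0 B8 AF EF B4 98.

D0 88 E0 BD 9E E9 86 9C F0 92 86 B9 C7 AB E0 B8 AF EF B4 98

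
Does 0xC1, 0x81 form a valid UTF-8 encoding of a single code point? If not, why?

Leading byte 0xC1 = 11000001 → 2-byte form.
Continuation bytes all match 10xxxxxx. Payload decodes to 0x41.
But 0x41 < 0x80, the minimum for a 2-byte sequence — this is an overlong encoding.

invalid (overlong encoding)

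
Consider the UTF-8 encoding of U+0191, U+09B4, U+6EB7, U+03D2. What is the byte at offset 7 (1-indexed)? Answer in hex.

1-indexed offset 7 is 0-indexed offset 6.
U+0191 → 2-byte form C6 91 at offsets 0–1.
U+09B4 → 3-byte form E0 A6 B4 at offsets 2–4.
U+6EB7 → 3-byte form E6 BA B7 at offsets 5–7.
Offset 6 falls in char 3's range; it's byte 2 of E6 BA B7 = 0xBA.

0xBA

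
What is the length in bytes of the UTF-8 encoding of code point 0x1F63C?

U+1F63C = 0x1F63C. UTF-8 uses 1 byte below 0x80, 2 below 0x800, 3 below 0x10000, 4 up to 0x10FFFF. 0x1F63C is in U+10000–U+10FFFF → 4 bytes.

4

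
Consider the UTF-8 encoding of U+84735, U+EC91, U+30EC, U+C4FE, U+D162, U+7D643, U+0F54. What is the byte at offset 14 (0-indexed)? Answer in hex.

U+84735 → 4-byte form F2 84 9C B5 at offsets 0–3.
U+EC91 → 3-byte form EE B2 91 at offsets 4–6.
U+30EC → 3-byte form E3 83 AC at offsets 7–9.
U+C4FE → 3-byte form EC 93 BE at offsets 10–12.
U+D162 → 3-byte form ED 85 A2 at offsets 13–15.
Offset 14 falls in char 5's range; it's byte 2 of ED 85 A2 = 0x85.

0x85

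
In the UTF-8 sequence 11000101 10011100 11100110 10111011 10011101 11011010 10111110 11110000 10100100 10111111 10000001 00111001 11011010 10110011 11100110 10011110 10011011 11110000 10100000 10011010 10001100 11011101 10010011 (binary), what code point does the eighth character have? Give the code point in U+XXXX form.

Offset 0: leading byte 0xC5 = 11000101 → 2-byte char #1 = C5 9C.
Offset 2: leading byte 0xE6 = 11100110 → 3-byte char #2 = E6 BB 9D.
Offset 5: leading byte 0xDA = 11011010 → 2-byte char #3 = DA BE.
Offset 7: leading byte 0xF0 = 11110000 → 4-byte char #4 = F0 A4 BF 81.
Offset 11: leading byte 0x39 = 00111001 → 1-byte char #5 = 39.
Offset 12: leading byte 0xDA = 11011010 → 2-byte char #6 = DA B3.
Offset 14: leading byte 0xE6 = 11100110 → 3-byte char #7 = E6 9E 9B.
Offset 17: leading byte 0xF0 = 11110000 → 4-byte char #8 = F0 A0 9A 8C.
Leading byte 0xF0 = 11110000 matches 11110xxx → 4-byte sequence.
Byte 1: 0xF0 = 11110000, payload 000 (3 bits).
Byte 2: 0xA0 = 10100000 (10xxxxxx ✓), payload 100000.
Byte 3: 0x9A = 10011010 (10xxxxxx ✓), payload 011010.
Byte 4: 0x8C = 10001100 (10xxxxxx ✓), payload 001100.
Concatenate: 000100000011010001100 = 0x2068C (21 bits → U+2068C).

U+2068C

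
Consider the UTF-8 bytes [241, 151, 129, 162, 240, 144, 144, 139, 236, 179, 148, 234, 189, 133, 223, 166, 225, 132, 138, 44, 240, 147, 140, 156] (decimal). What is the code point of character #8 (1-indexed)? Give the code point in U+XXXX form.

Offset 0: leading byte 0xF1 = 11110001 → 4-byte char #1 = F1 97 81 A2.
Offset 4: leading byte 0xF0 = 11110000 → 4-byte char #2 = F0 90 90 8B.
Offset 8: leading byte 0xEC = 11101100 → 3-byte char #3 = EC B3 94.
Offset 11: leading byte 0xEA = 11101010 → 3-byte char #4 = EA BD 85.
Offset 14: leading byte 0xDF = 11011111 → 2-byte char #5 = DF A6.
Offset 16: leading byte 0xE1 = 11100001 → 3-byte char #6 = E1 84 8A.
Offset 19: leading byte 0x2C = 00101100 → 1-byte char #7 = 2C.
Offset 20: leading byte 0xF0 = 11110000 → 4-byte char #8 = F0 93 8C 9C.
Leading byte 0xF0 = 11110000 matches 11110xxx → 4-byte sequence.
Byte 1: 0xF0 = 11110000, payload 000 (3 bits).
Byte 2: 0x93 = 10010011 (10xxxxxx ✓), payload 010011.
Byte 3: 0x8C = 10001100 (10xxxxxx ✓), payload 001100.
Byte 4: 0x9C = 10011100 (10xxxxxx ✓), payload 011100.
Concatenate: 000010011001100011100 = 0x1331C (21 bits → U+1331C).

U+1331C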